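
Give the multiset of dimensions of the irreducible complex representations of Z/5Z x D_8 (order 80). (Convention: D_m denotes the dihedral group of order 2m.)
Dimensions: 1, 1, 1, 1, 1, 1, 1, 1, 1, 1, 1, 1, 1, 1, 1, 1, 1, 1, 1, 1, 2, 2, 2, 2, 2, 2, 2, 2, 2, 2, 2, 2, 2, 2, 2

Argument: There are 35 irreducibles (= number of conjugacy classes). Their dimensions d_i satisfy sum d_i^2 = |G| = 80: 1 + 1 + 1 + 1 + 1 + 1 + 1 + 1 + 1 + 1 + 1 + 1 + 1 + 1 + 1 + 1 + 1 + 1 + 1 + 1 + 4 + 4 + 4 + 4 + 4 + 4 + 4 + 4 + 4 + 4 + 4 + 4 + 4 + 4 + 4 = 80. (For the product with Z/5Z: each of the 5 1-dim characters of Z/5Z tensors with each irrep of D_8, giving 5 copies of each D_8-dimension.)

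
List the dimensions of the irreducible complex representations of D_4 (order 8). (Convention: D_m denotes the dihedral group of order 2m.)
Dimensions: 1, 1, 1, 1, 2

Argument: There are 5 irreducibles (= number of conjugacy classes). Their dimensions d_i satisfy sum d_i^2 = |G| = 8: 1 + 1 + 1 + 1 + 4 = 8.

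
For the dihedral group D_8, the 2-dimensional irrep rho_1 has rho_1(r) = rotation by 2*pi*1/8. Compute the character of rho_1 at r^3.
chi_{rho_1}(r^3) = 2*cos(2*pi*1*3/8) = -sqrt(2)

Why: rho_1(r^3) is rotation by angle 2*pi*1*3/8, whose trace is 2*cos(2*pi*1*3/8) = -sqrt(2).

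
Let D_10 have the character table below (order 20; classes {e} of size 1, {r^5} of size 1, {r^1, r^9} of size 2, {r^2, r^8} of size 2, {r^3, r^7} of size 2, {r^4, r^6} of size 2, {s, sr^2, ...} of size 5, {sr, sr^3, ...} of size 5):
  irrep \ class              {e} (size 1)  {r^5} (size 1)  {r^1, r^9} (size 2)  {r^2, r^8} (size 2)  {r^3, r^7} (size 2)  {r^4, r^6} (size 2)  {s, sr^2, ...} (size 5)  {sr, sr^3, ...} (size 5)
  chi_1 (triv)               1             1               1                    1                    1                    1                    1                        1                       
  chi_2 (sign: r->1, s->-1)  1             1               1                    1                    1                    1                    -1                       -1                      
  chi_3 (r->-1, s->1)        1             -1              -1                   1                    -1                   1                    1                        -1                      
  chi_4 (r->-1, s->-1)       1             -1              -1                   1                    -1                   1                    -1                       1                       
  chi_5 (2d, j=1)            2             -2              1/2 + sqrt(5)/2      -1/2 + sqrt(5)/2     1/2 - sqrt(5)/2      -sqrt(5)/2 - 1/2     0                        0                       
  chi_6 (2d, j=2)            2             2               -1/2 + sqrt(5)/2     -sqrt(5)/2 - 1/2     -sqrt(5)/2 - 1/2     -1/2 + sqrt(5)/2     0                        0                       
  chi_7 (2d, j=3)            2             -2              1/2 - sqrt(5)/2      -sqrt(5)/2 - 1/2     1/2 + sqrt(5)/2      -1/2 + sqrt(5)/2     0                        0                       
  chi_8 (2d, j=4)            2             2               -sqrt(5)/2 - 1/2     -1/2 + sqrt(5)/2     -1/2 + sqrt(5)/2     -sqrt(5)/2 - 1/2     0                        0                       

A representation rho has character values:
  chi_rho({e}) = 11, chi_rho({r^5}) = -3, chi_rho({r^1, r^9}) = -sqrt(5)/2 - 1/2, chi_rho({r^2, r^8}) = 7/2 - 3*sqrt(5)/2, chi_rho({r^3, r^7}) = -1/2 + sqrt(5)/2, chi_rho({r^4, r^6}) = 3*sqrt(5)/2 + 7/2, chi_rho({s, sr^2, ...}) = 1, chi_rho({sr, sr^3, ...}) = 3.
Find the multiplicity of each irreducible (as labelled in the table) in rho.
Multiplicities: chi_1: 2, chi_2: 0, chi_3: 1, chi_4: 2, chi_5: 0, chi_6: 1, chi_7: 2, chi_8: 0.

Solution. Use <chi_rho, chi> = (1/|G|) sum_C |C| * chi_rho(C) * conj(chi(C)) with |G| = 20 for each irreducible chi in the table:
  <chi_rho, chi_1> = (1/20)[1*(11)*conj(1) + 1*(-3)*conj(1) + 2*(-sqrt(5)/2 - 1/2)*conj(1) + 2*(7/2 - 3*sqrt(5)/2)*conj(1) + 2*(-1/2 + sqrt(5)/2)*conj(1) + 2*(3*sqrt(5)/2 + 7/2)*conj(1) + 5*(1)*conj(1) + 5*(3)*conj(1)]
      = (1/20)[(11) + (-3) + (-sqrt(5) - 1) + (7 - 3*sqrt(5)) + (-1 + sqrt(5)) + (3*sqrt(5) + 7) + (5) + (15)] = 40/20 = 2
  <chi_rho, chi_2> = (1/20)[1*(11)*conj(1) + 1*(-3)*conj(1) + 2*(-sqrt(5)/2 - 1/2)*conj(1) + 2*(7/2 - 3*sqrt(5)/2)*conj(1) + 2*(-1/2 + sqrt(5)/2)*conj(1) + 2*(3*sqrt(5)/2 + 7/2)*conj(1) + 5*(1)*conj(-1) + 5*(3)*conj(-1)]
      = (1/20)[(11) + (-3) + (-sqrt(5) - 1) + (7 - 3*sqrt(5)) + (-1 + sqrt(5)) + (3*sqrt(5) + 7) + (-5) + (-15)] = 0/20 = 0
  <chi_rho, chi_3> = (1/20)[1*(11)*conj(1) + 1*(-3)*conj(-1) + 2*(-sqrt(5)/2 - 1/2)*conj(-1) + 2*(7/2 - 3*sqrt(5)/2)*conj(1) + 2*(-1/2 + sqrt(5)/2)*conj(-1) + 2*(3*sqrt(5)/2 + 7/2)*conj(1) + 5*(1)*conj(1) + 5*(3)*conj(-1)]
      = (1/20)[(11) + (3) + (1 + sqrt(5)) + (7 - 3*sqrt(5)) + (1 - sqrt(5)) + (3*sqrt(5) + 7) + (5) + (-15)] = 20/20 = 1
  <chi_rho, chi_4> = (1/20)[1*(11)*conj(1) + 1*(-3)*conj(-1) + 2*(-sqrt(5)/2 - 1/2)*conj(-1) + 2*(7/2 - 3*sqrt(5)/2)*conj(1) + 2*(-1/2 + sqrt(5)/2)*conj(-1) + 2*(3*sqrt(5)/2 + 7/2)*conj(1) + 5*(1)*conj(-1) + 5*(3)*conj(1)]
      = (1/20)[(11) + (3) + (1 + sqrt(5)) + (7 - 3*sqrt(5)) + (1 - sqrt(5)) + (3*sqrt(5) + 7) + (-5) + (15)] = 40/20 = 2
  <chi_rho, chi_5> = (1/20)[1*(11)*conj(2) + 1*(-3)*conj(-2) + 2*(-sqrt(5)/2 - 1/2)*conj(1/2 + sqrt(5)/2) + 2*(7/2 - 3*sqrt(5)/2)*conj(-1/2 + sqrt(5)/2) + 2*(-1/2 + sqrt(5)/2)*conj(1/2 - sqrt(5)/2) + 2*(3*sqrt(5)/2 + 7/2)*conj(-sqrt(5)/2 - 1/2) + 5*(1)*conj(0) + 5*(3)*conj(0)]
      = (1/20)[(22) + (6) + (-3 - sqrt(5)) + (-11 + 5*sqrt(5)) + (-3 + sqrt(5)) + (-5*sqrt(5) - 11) + (0) + (0)] = 0/20 = 0
  <chi_rho, chi_6> = (1/20)[1*(11)*conj(2) + 1*(-3)*conj(2) + 2*(-sqrt(5)/2 - 1/2)*conj(-1/2 + sqrt(5)/2) + 2*(7/2 - 3*sqrt(5)/2)*conj(-sqrt(5)/2 - 1/2) + 2*(-1/2 + sqrt(5)/2)*conj(-sqrt(5)/2 - 1/2) + 2*(3*sqrt(5)/2 + 7/2)*conj(-1/2 + sqrt(5)/2) + 5*(1)*conj(0) + 5*(3)*conj(0)]
      = (1/20)[(22) + (-6) + (-2) + (4 - 2*sqrt(5)) + (-2) + (4 + 2*sqrt(5)) + (0) + (0)] = 20/20 = 1
  <chi_rho, chi_7> = (1/20)[1*(11)*conj(2) + 1*(-3)*conj(-2) + 2*(-sqrt(5)/2 - 1/2)*conj(1/2 - sqrt(5)/2) + 2*(7/2 - 3*sqrt(5)/2)*conj(-sqrt(5)/2 - 1/2) + 2*(-1/2 + sqrt(5)/2)*conj(1/2 + sqrt(5)/2) + 2*(3*sqrt(5)/2 + 7/2)*conj(-1/2 + sqrt(5)/2) + 5*(1)*conj(0) + 5*(3)*conj(0)]
      = (1/20)[(22) + (6) + (2) + (4 - 2*sqrt(5)) + (2) + (4 + 2*sqrt(5)) + (0) + (0)] = 40/20 = 2
  <chi_rho, chi_8> = (1/20)[1*(11)*conj(2) + 1*(-3)*conj(2) + 2*(-sqrt(5)/2 - 1/2)*conj(-sqrt(5)/2 - 1/2) + 2*(7/2 - 3*sqrt(5)/2)*conj(-1/2 + sqrt(5)/2) + 2*(-1/2 + sqrt(5)/2)*conj(-1/2 + sqrt(5)/2) + 2*(3*sqrt(5)/2 + 7/2)*conj(-sqrt(5)/2 - 1/2) + 5*(1)*conj(0) + 5*(3)*conj(0)]
      = (1/20)[(22) + (-6) + (sqrt(5) + 3) + (-11 + 5*sqrt(5)) + (3 - sqrt(5)) + (-5*sqrt(5) - 11) + (0) + (0)] = 0/20 = 0
Dimension check: dim(rho) = sum (mult * dim) = 2*1 + 0*1 + 1*1 + 2*1 + 0*2 + 1*2 + 2*2 + 0*2 = 11 = chi_rho(e) = 11.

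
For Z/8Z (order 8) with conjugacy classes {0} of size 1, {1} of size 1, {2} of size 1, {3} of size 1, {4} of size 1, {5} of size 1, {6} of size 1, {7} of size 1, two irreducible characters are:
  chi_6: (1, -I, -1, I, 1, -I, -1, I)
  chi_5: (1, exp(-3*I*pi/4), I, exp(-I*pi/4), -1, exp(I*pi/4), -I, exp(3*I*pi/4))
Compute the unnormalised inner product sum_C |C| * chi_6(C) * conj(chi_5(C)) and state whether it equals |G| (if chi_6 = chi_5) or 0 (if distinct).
Sum = 0; so <chi_6, chi_5> = 0 (distinct irreducibles are orthogonal).

Working: Compute term by term over conjugacy classes (|C| * chi_6(C) * conj(chi_5(C))):
  1*(1)*conj(1) + 1*(-I)*conj(exp(-3*I*pi/4)) + 1*(-1)*conj(I) + 1*(I)*conj(exp(-I*pi/4)) + 1*(1)*conj(-1) + 1*(-I)*conj(exp(I*pi/4)) + 1*(-1)*conj(-I) + 1*(I)*conj(exp(3*I*pi/4))
  = (1) + (-exp(-3*I*pi/4)) + (I) + (exp(3*I*pi/4)) + (-1) + (-exp(I*pi/4)) + (-I) + (exp(-I*pi/4))
  = 0.
(Exp terms are combined using exp(i*s)*conj(exp(i*t)) = exp(i*(s-t)), and sums of them are collapsed using the identity that for every m > 1 the m distinct m-th roots of unity sum to 0, e.g. 1 + exp(2*I*pi/3) + exp(-2*I*pi/3) = 0.)
Dividing by |G| = 8 gives 0/8 = 0, matching the row-orthogonality relation <chi_6, chi_5> = [chi_6 = chi_5].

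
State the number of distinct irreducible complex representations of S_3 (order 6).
3

Solution. The number of irreducible complex representations of a finite group equals its number of conjugacy classes. Conjugacy classes in S_3 correspond to cycle types, i.e. partitions of 3; there are p(3) = 3 of them, so S_3 (order 6) has exactly 3 irreducible complex representations.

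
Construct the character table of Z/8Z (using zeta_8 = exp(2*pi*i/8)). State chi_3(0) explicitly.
Character table of Z/8Z (irreps indexed chi_0,...,chi_7 with chi_k(m) = zeta_8^(k*m), zeta_8 = exp(2*pi*i/8)):
  irrep \ class  {0} (size 1)  {1} (size 1)    {2} (size 1)  {3} (size 1)    {4} (size 1)  {5} (size 1)    {6} (size 1)  {7} (size 1)  
  chi_0          1             1               1             1               1             1               1             1             
  chi_1          1             exp(I*pi/4)     I             exp(3*I*pi/4)   -1            exp(-3*I*pi/4)  -I            exp(-I*pi/4)  
  chi_2          1             I               -1            -I              1             I               -1            -I            
  chi_3          1             exp(3*I*pi/4)   -I            exp(I*pi/4)     -1            exp(-I*pi/4)    I             exp(-3*I*pi/4)
  chi_4          1             -1              1             -1              1             -1              1             -1            
  chi_5          1             exp(-3*I*pi/4)  I             exp(-I*pi/4)    -1            exp(I*pi/4)     -I            exp(3*I*pi/4) 
  chi_6          1             -I              -1            I               1             -I              -1            I             
  chi_7          1             exp(-I*pi/4)    -I            exp(-3*I*pi/4)  -1            exp(3*I*pi/4)   I             exp(I*pi/4)   

Spot check: chi_3(0) = zeta_8^(3*0) = zeta_8^0 = 1.

Why: Z/8Z is abelian, so all 8 irreducible complex representations are 1-dimensional. They are given by chi_k(m) = zeta_8^(k*m) for k = 0,...,7. Row orthogonality: sum_m chi_k(m) conj(chi_l(m)) = 8 * [k = l].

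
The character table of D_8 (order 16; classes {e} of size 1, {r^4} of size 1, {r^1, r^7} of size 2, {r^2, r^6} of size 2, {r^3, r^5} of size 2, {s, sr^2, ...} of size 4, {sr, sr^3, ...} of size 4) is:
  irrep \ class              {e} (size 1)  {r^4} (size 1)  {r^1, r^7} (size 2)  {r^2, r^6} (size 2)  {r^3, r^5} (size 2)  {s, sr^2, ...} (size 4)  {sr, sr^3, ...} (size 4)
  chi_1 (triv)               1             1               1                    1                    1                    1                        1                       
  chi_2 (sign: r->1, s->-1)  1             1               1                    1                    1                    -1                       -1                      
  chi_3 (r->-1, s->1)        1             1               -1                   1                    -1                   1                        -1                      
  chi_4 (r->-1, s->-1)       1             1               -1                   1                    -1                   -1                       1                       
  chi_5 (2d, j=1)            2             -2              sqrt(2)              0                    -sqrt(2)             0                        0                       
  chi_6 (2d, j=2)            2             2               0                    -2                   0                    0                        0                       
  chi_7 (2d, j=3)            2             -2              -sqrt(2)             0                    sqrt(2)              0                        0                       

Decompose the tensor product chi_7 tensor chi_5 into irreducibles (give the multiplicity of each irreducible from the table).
chi_7 tensor chi_5 = chi_3 + chi_4 + chi_6 (all other irreducibles have multiplicity 0).

Reasoning: The character of a tensor product is the pointwise product (chi_7 * chi_5)(C) = chi_7(C) * chi_5(C):
  {e}: (2)*(2), {r^4}: (-2)*(-2), {r^1, r^7}: (-sqrt(2))*(sqrt(2)), {r^2, r^6}: (0)*(0), {r^3, r^5}: (sqrt(2))*(-sqrt(2)), {s, sr^2, ...}: (0)*(0), {sr, sr^3, ...}: (0)*(0)
so (chi_7 * chi_5) takes values
  {e} -> 4, {r^4} -> 4, {r^1, r^7} -> -2, {r^2, r^6} -> 0, {r^3, r^5} -> -2, {s, sr^2, ...} -> 0, {sr, sr^3, ...} -> 0.
Now take the inner product of this character with each irreducible chi from the table, <chi_7*chi_5, chi> = (1/16) sum_C |C| (chi_7*chi_5)(C) conj(chi(C)):
  <chi_7*chi_5, chi_1> = (1/16)[1*(4)*conj(1) + 1*(4)*conj(1) + 2*(-2)*conj(1) + 2*(0)*conj(1) + 2*(-2)*conj(1) + 4*(0)*conj(1) + 4*(0)*conj(1)]
      = (1/16)[(4) + (4) + (-4) + (0) + (-4) + (0) + (0)] = 0/16 = 0
  <chi_7*chi_5, chi_2> = (1/16)[1*(4)*conj(1) + 1*(4)*conj(1) + 2*(-2)*conj(1) + 2*(0)*conj(1) + 2*(-2)*conj(1) + 4*(0)*conj(-1) + 4*(0)*conj(-1)]
      = (1/16)[(4) + (4) + (-4) + (0) + (-4) + (0) + (0)] = 0/16 = 0
  <chi_7*chi_5, chi_3> = (1/16)[1*(4)*conj(1) + 1*(4)*conj(1) + 2*(-2)*conj(-1) + 2*(0)*conj(1) + 2*(-2)*conj(-1) + 4*(0)*conj(1) + 4*(0)*conj(-1)]
      = (1/16)[(4) + (4) + (4) + (0) + (4) + (0) + (0)] = 16/16 = 1
  <chi_7*chi_5, chi_4> = (1/16)[1*(4)*conj(1) + 1*(4)*conj(1) + 2*(-2)*conj(-1) + 2*(0)*conj(1) + 2*(-2)*conj(-1) + 4*(0)*conj(-1) + 4*(0)*conj(1)]
      = (1/16)[(4) + (4) + (4) + (0) + (4) + (0) + (0)] = 16/16 = 1
  <chi_7*chi_5, chi_5> = (1/16)[1*(4)*conj(2) + 1*(4)*conj(-2) + 2*(-2)*conj(sqrt(2)) + 2*(0)*conj(0) + 2*(-2)*conj(-sqrt(2)) + 4*(0)*conj(0) + 4*(0)*conj(0)]
      = (1/16)[(8) + (-8) + (-4*sqrt(2)) + (0) + (4*sqrt(2)) + (0) + (0)] = 0/16 = 0
  <chi_7*chi_5, chi_6> = (1/16)[1*(4)*conj(2) + 1*(4)*conj(2) + 2*(-2)*conj(0) + 2*(0)*conj(-2) + 2*(-2)*conj(0) + 4*(0)*conj(0) + 4*(0)*conj(0)]
      = (1/16)[(8) + (8) + (0) + (0) + (0) + (0) + (0)] = 16/16 = 1
  <chi_7*chi_5, chi_7> = (1/16)[1*(4)*conj(2) + 1*(4)*conj(-2) + 2*(-2)*conj(-sqrt(2)) + 2*(0)*conj(0) + 2*(-2)*conj(sqrt(2)) + 4*(0)*conj(0) + 4*(0)*conj(0)]
      = (1/16)[(8) + (-8) + (4*sqrt(2)) + (0) + (-4*sqrt(2)) + (0) + (0)] = 0/16 = 0
Hence the multiplicities are chi_3: 1, chi_4: 1, chi_6: 1. Dimension check: dim(chi_7)*dim(chi_5) = 2*2 = 4 and sum (mult * dim) = 1*1 + 1*1 + 1*2 = 4.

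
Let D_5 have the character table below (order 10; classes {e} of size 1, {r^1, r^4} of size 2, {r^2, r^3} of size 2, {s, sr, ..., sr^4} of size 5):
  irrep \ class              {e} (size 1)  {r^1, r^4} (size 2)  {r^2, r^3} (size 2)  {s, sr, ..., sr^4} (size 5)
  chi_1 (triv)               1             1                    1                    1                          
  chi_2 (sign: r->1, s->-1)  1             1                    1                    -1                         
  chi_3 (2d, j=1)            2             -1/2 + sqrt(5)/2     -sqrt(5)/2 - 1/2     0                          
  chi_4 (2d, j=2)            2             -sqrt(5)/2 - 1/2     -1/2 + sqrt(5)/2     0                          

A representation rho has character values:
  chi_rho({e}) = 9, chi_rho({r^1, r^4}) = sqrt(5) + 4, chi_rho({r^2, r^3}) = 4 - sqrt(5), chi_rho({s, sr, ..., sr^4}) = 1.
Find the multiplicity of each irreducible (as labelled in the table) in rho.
Multiplicities: chi_1: 3, chi_2: 2, chi_3: 2, chi_4: 0.

Details: Use <chi_rho, chi> = (1/|G|) sum_C |C| * chi_rho(C) * conj(chi(C)) with |G| = 10 for each irreducible chi in the table:
  <chi_rho, chi_1> = (1/10)[1*(9)*conj(1) + 2*(sqrt(5) + 4)*conj(1) + 2*(4 - sqrt(5))*conj(1) + 5*(1)*conj(1)]
      = (1/10)[(9) + (2*sqrt(5) + 8) + (8 - 2*sqrt(5)) + (5)] = 30/10 = 3
  <chi_rho, chi_2> = (1/10)[1*(9)*conj(1) + 2*(sqrt(5) + 4)*conj(1) + 2*(4 - sqrt(5))*conj(1) + 5*(1)*conj(-1)]
      = (1/10)[(9) + (2*sqrt(5) + 8) + (8 - 2*sqrt(5)) + (-5)] = 20/10 = 2
  <chi_rho, chi_3> = (1/10)[1*(9)*conj(2) + 2*(sqrt(5) + 4)*conj(-1/2 + sqrt(5)/2) + 2*(4 - sqrt(5))*conj(-sqrt(5)/2 - 1/2) + 5*(1)*conj(0)]
      = (1/10)[(18) + (1 + 3*sqrt(5)) + (1 - 3*sqrt(5)) + (0)] = 20/10 = 2
  <chi_rho, chi_4> = (1/10)[1*(9)*conj(2) + 2*(sqrt(5) + 4)*conj(-sqrt(5)/2 - 1/2) + 2*(4 - sqrt(5))*conj(-1/2 + sqrt(5)/2) + 5*(1)*conj(0)]
      = (1/10)[(18) + (-5*sqrt(5) - 9) + (-9 + 5*sqrt(5)) + (0)] = 0/10 = 0
Dimension check: dim(rho) = sum (mult * dim) = 3*1 + 2*1 + 2*2 + 0*2 = 9 = chi_rho(e) = 9.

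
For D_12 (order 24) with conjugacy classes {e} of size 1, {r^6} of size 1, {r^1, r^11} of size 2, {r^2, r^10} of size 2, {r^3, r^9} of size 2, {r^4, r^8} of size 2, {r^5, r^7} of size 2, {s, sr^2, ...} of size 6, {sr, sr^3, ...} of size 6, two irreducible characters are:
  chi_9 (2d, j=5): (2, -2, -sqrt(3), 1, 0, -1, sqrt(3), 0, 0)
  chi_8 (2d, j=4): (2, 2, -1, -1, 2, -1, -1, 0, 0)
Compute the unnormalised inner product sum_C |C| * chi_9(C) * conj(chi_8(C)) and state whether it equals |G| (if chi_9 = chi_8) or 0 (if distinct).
Sum = 0; so <chi_9, chi_8> = 0 (distinct irreducibles are orthogonal).

Proof sketch: Compute term by term over conjugacy classes (|C| * chi_9(C) * conj(chi_8(C))):
  1*(2)*conj(2) + 1*(-2)*conj(2) + 2*(-sqrt(3))*conj(-1) + 2*(1)*conj(-1) + 2*(0)*conj(2) + 2*(-1)*conj(-1) + 2*(sqrt(3))*conj(-1) + 6*(0)*conj(0) + 6*(0)*conj(0)
  = (4) + (-4) + (2*sqrt(3)) + (-2) + (0) + (2) + (-2*sqrt(3)) + (0) + (0)
  = 0.
Dividing by |G| = 24 gives 0/24 = 0, matching the row-orthogonality relation <chi_9, chi_8> = [chi_9 = chi_8].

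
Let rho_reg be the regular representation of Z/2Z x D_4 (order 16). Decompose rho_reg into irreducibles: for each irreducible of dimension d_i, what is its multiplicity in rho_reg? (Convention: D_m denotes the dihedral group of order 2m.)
Each irreducible V_i of dimension d_i appears with multiplicity d_i, i.e. rho_reg = (direct sum over all irreducibles V_i) d_i V_i. The irreducible dimensions for Z/2Z x D_4 are 1, 1, 1, 1, 1, 1, 1, 1, 2, 2: 8 irreducibles of dimension 1, each with multiplicity 1; 2 irreducibles of dimension 2, each with multiplicity 2. Total dimension 8*1*1 + 2*2*2 = 16 = |G|.

Justification: General theorem: in the regular representation of a finite group G, each irreducible appears with multiplicity equal to its dimension. Check: dim(rho_reg) = sum d_i^2 = 1 + 1 + 1 + 1 + 1 + 1 + 1 + 1 + 4 + 4 = 16 = |G|.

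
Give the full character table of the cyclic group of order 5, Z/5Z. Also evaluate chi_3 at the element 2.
Character table of Z/5Z (irreps indexed chi_0,...,chi_4 with chi_k(m) = zeta_5^(k*m), zeta_5 = exp(2*pi*i/5)):
  irrep \ class  {0} (size 1)  {1} (size 1)    {2} (size 1)    {3} (size 1)    {4} (size 1)  
  chi_0          1             1               1               1               1             
  chi_1          1             exp(2*I*pi/5)   exp(4*I*pi/5)   exp(-4*I*pi/5)  exp(-2*I*pi/5)
  chi_2          1             exp(4*I*pi/5)   exp(-2*I*pi/5)  exp(2*I*pi/5)   exp(-4*I*pi/5)
  chi_3          1             exp(-4*I*pi/5)  exp(2*I*pi/5)   exp(-2*I*pi/5)  exp(4*I*pi/5) 
  chi_4          1             exp(-2*I*pi/5)  exp(-4*I*pi/5)  exp(4*I*pi/5)   exp(2*I*pi/5) 

Spot check: chi_3(2) = zeta_5^(3*2) = zeta_5^6 = exp(2*I*pi/5).

Reasoning: Z/5Z is abelian, so all 5 irreducible complex representations are 1-dimensional. They are given by chi_k(m) = zeta_5^(k*m) for k = 0,...,4. Row orthogonality: sum_m chi_k(m) conj(chi_l(m)) = 5 * [k = l].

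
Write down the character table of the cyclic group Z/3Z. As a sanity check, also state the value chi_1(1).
Character table of Z/3Z (irreps indexed chi_0,...,chi_2 with chi_k(m) = zeta_3^(k*m), zeta_3 = exp(2*pi*i/3)):
  irrep \ class  {0} (size 1)  {1} (size 1)    {2} (size 1)  
  chi_0          1             1               1             
  chi_1          1             exp(2*I*pi/3)   exp(-2*I*pi/3)
  chi_2          1             exp(-2*I*pi/3)  exp(2*I*pi/3) 

Spot check: chi_1(1) = zeta_3^(1*1) = zeta_3^1 = exp(2*I*pi/3).

Justification: Z/3Z is abelian, so all 3 irreducible complex representations are 1-dimensional. They are given by chi_k(m) = zeta_3^(k*m) for k = 0,...,2. Row orthogonality: sum_m chi_k(m) conj(chi_l(m)) = 3 * [k = l].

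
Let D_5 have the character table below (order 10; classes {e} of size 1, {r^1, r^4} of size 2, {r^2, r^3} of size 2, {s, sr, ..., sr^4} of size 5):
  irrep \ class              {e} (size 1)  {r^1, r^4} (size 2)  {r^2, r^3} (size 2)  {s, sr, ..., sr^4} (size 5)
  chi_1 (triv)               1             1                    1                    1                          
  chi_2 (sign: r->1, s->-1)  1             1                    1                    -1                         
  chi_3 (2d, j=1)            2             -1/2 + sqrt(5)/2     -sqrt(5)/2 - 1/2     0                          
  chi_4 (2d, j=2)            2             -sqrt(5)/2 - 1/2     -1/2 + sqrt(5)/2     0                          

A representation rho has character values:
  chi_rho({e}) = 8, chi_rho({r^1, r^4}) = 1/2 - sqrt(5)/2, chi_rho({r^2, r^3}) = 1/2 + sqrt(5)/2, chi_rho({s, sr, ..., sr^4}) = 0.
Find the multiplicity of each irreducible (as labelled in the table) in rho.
Multiplicities: chi_1: 1, chi_2: 1, chi_3: 1, chi_4: 2.

Argument: Use <chi_rho, chi> = (1/|G|) sum_C |C| * chi_rho(C) * conj(chi(C)) with |G| = 10 for each irreducible chi in the table:
  <chi_rho, chi_1> = (1/10)[1*(8)*conj(1) + 2*(1/2 - sqrt(5)/2)*conj(1) + 2*(1/2 + sqrt(5)/2)*conj(1) + 5*(0)*conj(1)]
      = (1/10)[(8) + (1 - sqrt(5)) + (1 + sqrt(5)) + (0)] = 10/10 = 1
  <chi_rho, chi_2> = (1/10)[1*(8)*conj(1) + 2*(1/2 - sqrt(5)/2)*conj(1) + 2*(1/2 + sqrt(5)/2)*conj(1) + 5*(0)*conj(-1)]
      = (1/10)[(8) + (1 - sqrt(5)) + (1 + sqrt(5)) + (0)] = 10/10 = 1
  <chi_rho, chi_3> = (1/10)[1*(8)*conj(2) + 2*(1/2 - sqrt(5)/2)*conj(-1/2 + sqrt(5)/2) + 2*(1/2 + sqrt(5)/2)*conj(-sqrt(5)/2 - 1/2) + 5*(0)*conj(0)]
      = (1/10)[(16) + (-3 + sqrt(5)) + (-3 - sqrt(5)) + (0)] = 10/10 = 1
  <chi_rho, chi_4> = (1/10)[1*(8)*conj(2) + 2*(1/2 - sqrt(5)/2)*conj(-sqrt(5)/2 - 1/2) + 2*(1/2 + sqrt(5)/2)*conj(-1/2 + sqrt(5)/2) + 5*(0)*conj(0)]
      = (1/10)[(16) + (2) + (2) + (0)] = 20/10 = 2
Dimension check: dim(rho) = sum (mult * dim) = 1*1 + 1*1 + 1*2 + 2*2 = 8 = chi_rho(e) = 8.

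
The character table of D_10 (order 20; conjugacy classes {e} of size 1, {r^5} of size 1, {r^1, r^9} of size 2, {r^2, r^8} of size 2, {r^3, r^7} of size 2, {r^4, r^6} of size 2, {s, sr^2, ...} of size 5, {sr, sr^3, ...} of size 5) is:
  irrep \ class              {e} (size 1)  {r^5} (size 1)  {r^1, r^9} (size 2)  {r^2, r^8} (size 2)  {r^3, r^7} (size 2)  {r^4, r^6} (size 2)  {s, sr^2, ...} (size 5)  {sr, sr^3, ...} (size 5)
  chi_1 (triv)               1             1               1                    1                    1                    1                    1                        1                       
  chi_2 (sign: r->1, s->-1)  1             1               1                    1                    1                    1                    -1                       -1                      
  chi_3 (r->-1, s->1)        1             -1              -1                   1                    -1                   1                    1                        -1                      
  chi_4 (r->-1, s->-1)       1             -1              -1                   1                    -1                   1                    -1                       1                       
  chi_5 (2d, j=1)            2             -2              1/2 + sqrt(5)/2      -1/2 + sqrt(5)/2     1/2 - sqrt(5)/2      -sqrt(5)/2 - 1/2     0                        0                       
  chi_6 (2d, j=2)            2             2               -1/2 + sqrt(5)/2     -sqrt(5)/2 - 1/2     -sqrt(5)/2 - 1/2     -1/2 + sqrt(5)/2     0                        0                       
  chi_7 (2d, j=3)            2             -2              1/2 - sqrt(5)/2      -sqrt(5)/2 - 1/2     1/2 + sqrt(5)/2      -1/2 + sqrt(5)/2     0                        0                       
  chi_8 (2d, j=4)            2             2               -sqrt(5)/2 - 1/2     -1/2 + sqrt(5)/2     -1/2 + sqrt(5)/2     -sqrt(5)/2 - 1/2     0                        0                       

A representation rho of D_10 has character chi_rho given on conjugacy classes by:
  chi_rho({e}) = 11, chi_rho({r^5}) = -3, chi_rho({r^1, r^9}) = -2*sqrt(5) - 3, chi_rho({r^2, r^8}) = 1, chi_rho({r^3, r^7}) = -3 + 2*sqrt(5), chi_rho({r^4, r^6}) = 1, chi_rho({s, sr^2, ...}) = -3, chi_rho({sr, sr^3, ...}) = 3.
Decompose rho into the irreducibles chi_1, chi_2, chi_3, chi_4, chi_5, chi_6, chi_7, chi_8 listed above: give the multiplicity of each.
Multiplicities: chi_1: 0, chi_2: 0, chi_3: 0, chi_4: 3, chi_5: 0, chi_6: 0, chi_7: 2, chi_8: 2.

Working: Use <chi_rho, chi> = (1/|G|) sum_C |C| * chi_rho(C) * conj(chi(C)) with |G| = 20 for each irreducible chi in the table:
  <chi_rho, chi_1> = (1/20)[1*(11)*conj(1) + 1*(-3)*conj(1) + 2*(-2*sqrt(5) - 3)*conj(1) + 2*(1)*conj(1) + 2*(-3 + 2*sqrt(5))*conj(1) + 2*(1)*conj(1) + 5*(-3)*conj(1) + 5*(3)*conj(1)]
      = (1/20)[(11) + (-3) + (-4*sqrt(5) - 6) + (2) + (-6 + 4*sqrt(5)) + (2) + (-15) + (15)] = 0/20 = 0
  <chi_rho, chi_2> = (1/20)[1*(11)*conj(1) + 1*(-3)*conj(1) + 2*(-2*sqrt(5) - 3)*conj(1) + 2*(1)*conj(1) + 2*(-3 + 2*sqrt(5))*conj(1) + 2*(1)*conj(1) + 5*(-3)*conj(-1) + 5*(3)*conj(-1)]
      = (1/20)[(11) + (-3) + (-4*sqrt(5) - 6) + (2) + (-6 + 4*sqrt(5)) + (2) + (15) + (-15)] = 0/20 = 0
  <chi_rho, chi_3> = (1/20)[1*(11)*conj(1) + 1*(-3)*conj(-1) + 2*(-2*sqrt(5) - 3)*conj(-1) + 2*(1)*conj(1) + 2*(-3 + 2*sqrt(5))*conj(-1) + 2*(1)*conj(1) + 5*(-3)*conj(1) + 5*(3)*conj(-1)]
      = (1/20)[(11) + (3) + (6 + 4*sqrt(5)) + (2) + (6 - 4*sqrt(5)) + (2) + (-15) + (-15)] = 0/20 = 0
  <chi_rho, chi_4> = (1/20)[1*(11)*conj(1) + 1*(-3)*conj(-1) + 2*(-2*sqrt(5) - 3)*conj(-1) + 2*(1)*conj(1) + 2*(-3 + 2*sqrt(5))*conj(-1) + 2*(1)*conj(1) + 5*(-3)*conj(-1) + 5*(3)*conj(1)]
      = (1/20)[(11) + (3) + (6 + 4*sqrt(5)) + (2) + (6 - 4*sqrt(5)) + (2) + (15) + (15)] = 60/20 = 3
  <chi_rho, chi_5> = (1/20)[1*(11)*conj(2) + 1*(-3)*conj(-2) + 2*(-2*sqrt(5) - 3)*conj(1/2 + sqrt(5)/2) + 2*(1)*conj(-1/2 + sqrt(5)/2) + 2*(-3 + 2*sqrt(5))*conj(1/2 - sqrt(5)/2) + 2*(1)*conj(-sqrt(5)/2 - 1/2) + 5*(-3)*conj(0) + 5*(3)*conj(0)]
      = (1/20)[(22) + (6) + (-13 - 5*sqrt(5)) + (-1 + sqrt(5)) + (-13 + 5*sqrt(5)) + (-sqrt(5) - 1) + (0) + (0)] = 0/20 = 0
  <chi_rho, chi_6> = (1/20)[1*(11)*conj(2) + 1*(-3)*conj(2) + 2*(-2*sqrt(5) - 3)*conj(-1/2 + sqrt(5)/2) + 2*(1)*conj(-sqrt(5)/2 - 1/2) + 2*(-3 + 2*sqrt(5))*conj(-sqrt(5)/2 - 1/2) + 2*(1)*conj(-1/2 + sqrt(5)/2) + 5*(-3)*conj(0) + 5*(3)*conj(0)]
      = (1/20)[(22) + (-6) + (-7 - sqrt(5)) + (-sqrt(5) - 1) + (-7 + sqrt(5)) + (-1 + sqrt(5)) + (0) + (0)] = 0/20 = 0
  <chi_rho, chi_7> = (1/20)[1*(11)*conj(2) + 1*(-3)*conj(-2) + 2*(-2*sqrt(5) - 3)*conj(1/2 - sqrt(5)/2) + 2*(1)*conj(-sqrt(5)/2 - 1/2) + 2*(-3 + 2*sqrt(5))*conj(1/2 + sqrt(5)/2) + 2*(1)*conj(-1/2 + sqrt(5)/2) + 5*(-3)*conj(0) + 5*(3)*conj(0)]
      = (1/20)[(22) + (6) + (sqrt(5) + 7) + (-sqrt(5) - 1) + (7 - sqrt(5)) + (-1 + sqrt(5)) + (0) + (0)] = 40/20 = 2
  <chi_rho, chi_8> = (1/20)[1*(11)*conj(2) + 1*(-3)*conj(2) + 2*(-2*sqrt(5) - 3)*conj(-sqrt(5)/2 - 1/2) + 2*(1)*conj(-1/2 + sqrt(5)/2) + 2*(-3 + 2*sqrt(5))*conj(-1/2 + sqrt(5)/2) + 2*(1)*conj(-sqrt(5)/2 - 1/2) + 5*(-3)*conj(0) + 5*(3)*conj(0)]
      = (1/20)[(22) + (-6) + (5*sqrt(5) + 13) + (-1 + sqrt(5)) + (13 - 5*sqrt(5)) + (-sqrt(5) - 1) + (0) + (0)] = 40/20 = 2
Dimension check: dim(rho) = sum (mult * dim) = 0*1 + 0*1 + 0*1 + 3*1 + 0*2 + 0*2 + 2*2 + 2*2 = 11 = chi_rho(e) = 11.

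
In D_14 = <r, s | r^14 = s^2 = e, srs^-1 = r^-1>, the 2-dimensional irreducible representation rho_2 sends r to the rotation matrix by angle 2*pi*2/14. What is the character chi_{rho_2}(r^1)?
chi_{rho_2}(r^1) = 2*cos(2*pi*2*1/14) = 2*cos(2*pi/7)

Explanation: rho_2(r^1) is rotation by angle 2*pi*2*1/14, whose trace is 2*cos(2*pi*2*1/14) = 2*cos(2*pi/7).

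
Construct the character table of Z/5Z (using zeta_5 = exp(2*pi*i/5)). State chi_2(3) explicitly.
Character table of Z/5Z (irreps indexed chi_0,...,chi_4 with chi_k(m) = zeta_5^(k*m), zeta_5 = exp(2*pi*i/5)):
  irrep \ class  {0} (size 1)  {1} (size 1)    {2} (size 1)    {3} (size 1)    {4} (size 1)  
  chi_0          1             1               1               1               1             
  chi_1          1             exp(2*I*pi/5)   exp(4*I*pi/5)   exp(-4*I*pi/5)  exp(-2*I*pi/5)
  chi_2          1             exp(4*I*pi/5)   exp(-2*I*pi/5)  exp(2*I*pi/5)   exp(-4*I*pi/5)
  chi_3          1             exp(-4*I*pi/5)  exp(2*I*pi/5)   exp(-2*I*pi/5)  exp(4*I*pi/5) 
  chi_4          1             exp(-2*I*pi/5)  exp(-4*I*pi/5)  exp(4*I*pi/5)   exp(2*I*pi/5) 

Spot check: chi_2(3) = zeta_5^(2*3) = zeta_5^6 = exp(2*I*pi/5).

Derivation: Z/5Z is abelian, so all 5 irreducible complex representations are 1-dimensional. They are given by chi_k(m) = zeta_5^(k*m) for k = 0,...,4. Row orthogonality: sum_m chi_k(m) conj(chi_l(m)) = 5 * [k = l].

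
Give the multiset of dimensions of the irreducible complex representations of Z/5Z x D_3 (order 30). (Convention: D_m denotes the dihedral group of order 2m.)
Dimensions: 1, 1, 1, 1, 1, 1, 1, 1, 1, 1, 2, 2, 2, 2, 2

Working: There are 15 irreducibles (= number of conjugacy classes). Their dimensions d_i satisfy sum d_i^2 = |G| = 30: 1 + 1 + 1 + 1 + 1 + 1 + 1 + 1 + 1 + 1 + 4 + 4 + 4 + 4 + 4 = 30. (For the product with Z/5Z: each of the 5 1-dim characters of Z/5Z tensors with each irrep of D_3, giving 5 copies of each D_3-dimension.)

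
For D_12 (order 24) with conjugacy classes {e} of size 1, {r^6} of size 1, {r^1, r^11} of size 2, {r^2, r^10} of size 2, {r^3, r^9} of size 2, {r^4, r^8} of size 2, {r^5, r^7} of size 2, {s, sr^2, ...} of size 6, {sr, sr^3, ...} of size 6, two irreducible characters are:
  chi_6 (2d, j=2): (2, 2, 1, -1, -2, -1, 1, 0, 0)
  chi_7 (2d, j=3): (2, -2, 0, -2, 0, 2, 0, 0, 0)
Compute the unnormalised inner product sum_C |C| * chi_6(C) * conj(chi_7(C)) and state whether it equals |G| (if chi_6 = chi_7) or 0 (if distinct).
Sum = 0; so <chi_6, chi_7> = 0 (distinct irreducibles are orthogonal).

Compute term by term over conjugacy classes (|C| * chi_6(C) * conj(chi_7(C))):
  1*(2)*conj(2) + 1*(2)*conj(-2) + 2*(1)*conj(0) + 2*(-1)*conj(-2) + 2*(-2)*conj(0) + 2*(-1)*conj(2) + 2*(1)*conj(0) + 6*(0)*conj(0) + 6*(0)*conj(0)
  = (4) + (-4) + (0) + (4) + (0) + (-4) + (0) + (0) + (0)
  = 0.
Dividing by |G| = 24 gives 0/24 = 0, matching the row-orthogonality relation <chi_6, chi_7> = [chi_6 = chi_7].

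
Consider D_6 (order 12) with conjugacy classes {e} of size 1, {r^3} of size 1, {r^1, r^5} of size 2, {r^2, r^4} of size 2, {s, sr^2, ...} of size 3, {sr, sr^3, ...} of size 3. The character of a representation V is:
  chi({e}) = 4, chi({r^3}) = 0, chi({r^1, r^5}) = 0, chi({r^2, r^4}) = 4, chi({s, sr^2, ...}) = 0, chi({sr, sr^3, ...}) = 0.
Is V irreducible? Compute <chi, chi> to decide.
Not irreducible (reducible): <chi, chi> = 4 > 1.

Working: <chi, chi> = (1/|G|) sum_C |C| * |chi(C)|^2 = (1/12)[1*|4|^2 + 1*|0|^2 + 2*|0|^2 + 2*|4|^2 + 3*|0|^2 + 3*|0|^2]
  = (1/12)[(16) + (0) + (0) + (32) + (0) + (0)] = 48/12 = 4.
A character is irreducible iff <chi, chi> = 1, so this representation is reducible.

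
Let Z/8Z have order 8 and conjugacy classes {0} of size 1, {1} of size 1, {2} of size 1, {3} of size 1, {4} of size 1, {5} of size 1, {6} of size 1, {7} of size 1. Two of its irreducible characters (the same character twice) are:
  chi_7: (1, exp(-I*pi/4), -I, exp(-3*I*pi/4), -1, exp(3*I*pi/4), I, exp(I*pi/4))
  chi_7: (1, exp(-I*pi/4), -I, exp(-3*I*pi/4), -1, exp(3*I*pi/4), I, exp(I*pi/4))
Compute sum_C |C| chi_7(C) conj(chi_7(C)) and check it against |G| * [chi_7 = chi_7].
Sum = 8 = |G| = 8; so <chi_7, chi_7> = 1 (norm-1 confirms irreducibility).

Reasoning: Compute term by term over conjugacy classes (|C| * chi_7(C) * conj(chi_7(C))):
  1*(1)*conj(1) + 1*(exp(-I*pi/4))*conj(exp(-I*pi/4)) + 1*(-I)*conj(-I) + 1*(exp(-3*I*pi/4))*conj(exp(-3*I*pi/4)) + 1*(-1)*conj(-1) + 1*(exp(3*I*pi/4))*conj(exp(3*I*pi/4)) + 1*(I)*conj(I) + 1*(exp(I*pi/4))*conj(exp(I*pi/4))
  = (1) + (1) + (1) + (1) + (1) + (1) + (1) + (1)
  = 8.
(Exp terms are combined using exp(i*s)*conj(exp(i*t)) = exp(i*(s-t)), and sums of them are collapsed using the identity that for every m > 1 the m distinct m-th roots of unity sum to 0, e.g. 1 + exp(2*I*pi/3) + exp(-2*I*pi/3) = 0.)
Dividing by |G| = 8 gives 8/8 = 1, matching the row-orthogonality relation <chi_7, chi_7> = [chi_7 = chi_7].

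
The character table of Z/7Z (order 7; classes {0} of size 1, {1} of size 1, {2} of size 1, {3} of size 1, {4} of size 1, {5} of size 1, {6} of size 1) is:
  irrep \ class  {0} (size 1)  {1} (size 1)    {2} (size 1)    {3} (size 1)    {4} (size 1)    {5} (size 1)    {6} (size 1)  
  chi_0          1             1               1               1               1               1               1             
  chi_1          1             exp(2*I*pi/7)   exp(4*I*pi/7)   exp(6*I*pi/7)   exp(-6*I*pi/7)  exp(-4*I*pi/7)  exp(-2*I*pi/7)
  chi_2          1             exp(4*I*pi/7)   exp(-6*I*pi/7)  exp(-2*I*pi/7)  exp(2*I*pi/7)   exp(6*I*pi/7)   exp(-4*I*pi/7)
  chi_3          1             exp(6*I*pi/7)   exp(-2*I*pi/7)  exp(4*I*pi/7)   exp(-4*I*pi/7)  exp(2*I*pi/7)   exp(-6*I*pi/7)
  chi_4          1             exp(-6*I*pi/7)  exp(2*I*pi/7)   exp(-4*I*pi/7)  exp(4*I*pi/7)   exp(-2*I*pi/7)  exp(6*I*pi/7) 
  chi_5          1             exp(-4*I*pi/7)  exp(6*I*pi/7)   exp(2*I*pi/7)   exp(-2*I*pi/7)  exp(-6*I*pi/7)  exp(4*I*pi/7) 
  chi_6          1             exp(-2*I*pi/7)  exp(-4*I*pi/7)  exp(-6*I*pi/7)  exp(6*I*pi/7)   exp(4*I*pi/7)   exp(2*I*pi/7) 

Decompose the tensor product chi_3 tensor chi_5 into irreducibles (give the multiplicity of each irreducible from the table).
chi_3 tensor chi_5 = chi_1 (all other irreducibles have multiplicity 0).

Explanation: The character of a tensor product is the pointwise product (chi_3 * chi_5)(C) = chi_3(C) * chi_5(C):
  {0}: (1)*(1), {1}: (exp(6*I*pi/7))*(exp(-4*I*pi/7)), {2}: (exp(-2*I*pi/7))*(exp(6*I*pi/7)), {3}: (exp(4*I*pi/7))*(exp(2*I*pi/7)), {4}: (exp(-4*I*pi/7))*(exp(-2*I*pi/7)), {5}: (exp(2*I*pi/7))*(exp(-6*I*pi/7)), {6}: (exp(-6*I*pi/7))*(exp(4*I*pi/7))
so (chi_3 * chi_5) takes values
  {0} -> 1, {1} -> exp(2*I*pi/7), {2} -> exp(4*I*pi/7), {3} -> exp(6*I*pi/7), {4} -> exp(-6*I*pi/7), {5} -> exp(-4*I*pi/7), {6} -> exp(-2*I*pi/7).
Now take the inner product of this character with each irreducible chi from the table, <chi_3*chi_5, chi> = (1/7) sum_C |C| (chi_3*chi_5)(C) conj(chi(C)):
  <chi_3*chi_5, chi_0> = (1/7)[1*(1)*conj(1) + 1*(exp(2*I*pi/7))*conj(1) + 1*(exp(4*I*pi/7))*conj(1) + 1*(exp(6*I*pi/7))*conj(1) + 1*(exp(-6*I*pi/7))*conj(1) + 1*(exp(-4*I*pi/7))*conj(1) + 1*(exp(-2*I*pi/7))*conj(1)]
      = (1/7)[(1) + (exp(2*I*pi/7)) + (exp(4*I*pi/7)) + (exp(6*I*pi/7)) + (exp(-6*I*pi/7)) + (exp(-4*I*pi/7)) + (exp(-2*I*pi/7))] = 0/7 = 0
  <chi_3*chi_5, chi_1> = (1/7)[1*(1)*conj(1) + 1*(exp(2*I*pi/7))*conj(exp(2*I*pi/7)) + 1*(exp(4*I*pi/7))*conj(exp(4*I*pi/7)) + 1*(exp(6*I*pi/7))*conj(exp(6*I*pi/7)) + 1*(exp(-6*I*pi/7))*conj(exp(-6*I*pi/7)) + 1*(exp(-4*I*pi/7))*conj(exp(-4*I*pi/7)) + 1*(exp(-2*I*pi/7))*conj(exp(-2*I*pi/7))]
      = (1/7)[(1) + (1) + (1) + (1) + (1) + (1) + (1)] = 7/7 = 1
  <chi_3*chi_5, chi_2> = (1/7)[1*(1)*conj(1) + 1*(exp(2*I*pi/7))*conj(exp(4*I*pi/7)) + 1*(exp(4*I*pi/7))*conj(exp(-6*I*pi/7)) + 1*(exp(6*I*pi/7))*conj(exp(-2*I*pi/7)) + 1*(exp(-6*I*pi/7))*conj(exp(2*I*pi/7)) + 1*(exp(-4*I*pi/7))*conj(exp(6*I*pi/7)) + 1*(exp(-2*I*pi/7))*conj(exp(-4*I*pi/7))]
      = (1/7)[(1) + (exp(-2*I*pi/7)) + (exp(-4*I*pi/7)) + (exp(-6*I*pi/7)) + (exp(6*I*pi/7)) + (exp(4*I*pi/7)) + (exp(2*I*pi/7))] = 0/7 = 0
  <chi_3*chi_5, chi_3> = (1/7)[1*(1)*conj(1) + 1*(exp(2*I*pi/7))*conj(exp(6*I*pi/7)) + 1*(exp(4*I*pi/7))*conj(exp(-2*I*pi/7)) + 1*(exp(6*I*pi/7))*conj(exp(4*I*pi/7)) + 1*(exp(-6*I*pi/7))*conj(exp(-4*I*pi/7)) + 1*(exp(-4*I*pi/7))*conj(exp(2*I*pi/7)) + 1*(exp(-2*I*pi/7))*conj(exp(-6*I*pi/7))]
      = (1/7)[(1) + (exp(-4*I*pi/7)) + (exp(6*I*pi/7)) + (exp(2*I*pi/7)) + (exp(-2*I*pi/7)) + (exp(-6*I*pi/7)) + (exp(4*I*pi/7))] = 0/7 = 0
  <chi_3*chi_5, chi_4> = (1/7)[1*(1)*conj(1) + 1*(exp(2*I*pi/7))*conj(exp(-6*I*pi/7)) + 1*(exp(4*I*pi/7))*conj(exp(2*I*pi/7)) + 1*(exp(6*I*pi/7))*conj(exp(-4*I*pi/7)) + 1*(exp(-6*I*pi/7))*conj(exp(4*I*pi/7)) + 1*(exp(-4*I*pi/7))*conj(exp(-2*I*pi/7)) + 1*(exp(-2*I*pi/7))*conj(exp(6*I*pi/7))]
      = (1/7)[(1) + (exp(-6*I*pi/7)) + (exp(2*I*pi/7)) + (exp(-4*I*pi/7)) + (exp(4*I*pi/7)) + (exp(-2*I*pi/7)) + (exp(6*I*pi/7))] = 0/7 = 0
  <chi_3*chi_5, chi_5> = (1/7)[1*(1)*conj(1) + 1*(exp(2*I*pi/7))*conj(exp(-4*I*pi/7)) + 1*(exp(4*I*pi/7))*conj(exp(6*I*pi/7)) + 1*(exp(6*I*pi/7))*conj(exp(2*I*pi/7)) + 1*(exp(-6*I*pi/7))*conj(exp(-2*I*pi/7)) + 1*(exp(-4*I*pi/7))*conj(exp(-6*I*pi/7)) + 1*(exp(-2*I*pi/7))*conj(exp(4*I*pi/7))]
      = (1/7)[(1) + (exp(6*I*pi/7)) + (exp(-2*I*pi/7)) + (exp(4*I*pi/7)) + (exp(-4*I*pi/7)) + (exp(2*I*pi/7)) + (exp(-6*I*pi/7))] = 0/7 = 0
  <chi_3*chi_5, chi_6> = (1/7)[1*(1)*conj(1) + 1*(exp(2*I*pi/7))*conj(exp(-2*I*pi/7)) + 1*(exp(4*I*pi/7))*conj(exp(-4*I*pi/7)) + 1*(exp(6*I*pi/7))*conj(exp(-6*I*pi/7)) + 1*(exp(-6*I*pi/7))*conj(exp(6*I*pi/7)) + 1*(exp(-4*I*pi/7))*conj(exp(4*I*pi/7)) + 1*(exp(-2*I*pi/7))*conj(exp(2*I*pi/7))]
      = (1/7)[(1) + (exp(4*I*pi/7)) + (exp(-6*I*pi/7)) + (exp(-2*I*pi/7)) + (exp(2*I*pi/7)) + (exp(6*I*pi/7)) + (exp(-4*I*pi/7))] = 0/7 = 0
(Exp terms are combined using exp(i*s)*conj(exp(i*t)) = exp(i*(s-t)), and sums of them are collapsed using the identity that for every m > 1 the m distinct m-th roots of unity sum to 0, e.g. 1 + exp(2*I*pi/3) + exp(-2*I*pi/3) = 0.)
Hence the multiplicities are chi_1: 1. Dimension check: dim(chi_3)*dim(chi_5) = 1*1 = 1 and sum (mult * dim) = 1*1 = 1.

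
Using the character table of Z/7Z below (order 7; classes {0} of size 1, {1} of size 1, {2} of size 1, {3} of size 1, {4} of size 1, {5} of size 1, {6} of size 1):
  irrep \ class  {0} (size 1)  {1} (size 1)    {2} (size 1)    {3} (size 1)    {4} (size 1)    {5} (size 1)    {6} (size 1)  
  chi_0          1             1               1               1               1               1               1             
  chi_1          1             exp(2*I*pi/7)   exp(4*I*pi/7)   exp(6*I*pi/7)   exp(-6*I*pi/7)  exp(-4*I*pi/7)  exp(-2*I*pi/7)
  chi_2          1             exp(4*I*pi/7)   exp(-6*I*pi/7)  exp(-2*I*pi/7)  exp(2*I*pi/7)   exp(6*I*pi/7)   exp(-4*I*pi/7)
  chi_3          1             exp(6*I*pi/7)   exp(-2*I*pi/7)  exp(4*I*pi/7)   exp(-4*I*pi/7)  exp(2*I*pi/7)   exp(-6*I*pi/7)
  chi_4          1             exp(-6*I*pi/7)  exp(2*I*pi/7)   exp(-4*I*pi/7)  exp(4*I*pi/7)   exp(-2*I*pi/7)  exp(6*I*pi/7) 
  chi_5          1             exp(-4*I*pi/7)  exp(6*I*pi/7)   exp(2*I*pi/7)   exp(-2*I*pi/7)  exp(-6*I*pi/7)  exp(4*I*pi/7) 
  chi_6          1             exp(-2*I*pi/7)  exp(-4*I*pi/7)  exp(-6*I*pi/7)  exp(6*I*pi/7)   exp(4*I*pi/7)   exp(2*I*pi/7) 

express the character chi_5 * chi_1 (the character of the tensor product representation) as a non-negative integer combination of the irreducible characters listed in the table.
chi_5 tensor chi_1 = chi_6 (all other irreducibles have multiplicity 0).

Proof sketch: The character of a tensor product is the pointwise product (chi_5 * chi_1)(C) = chi_5(C) * chi_1(C):
  {0}: (1)*(1), {1}: (exp(-4*I*pi/7))*(exp(2*I*pi/7)), {2}: (exp(6*I*pi/7))*(exp(4*I*pi/7)), {3}: (exp(2*I*pi/7))*(exp(6*I*pi/7)), {4}: (exp(-2*I*pi/7))*(exp(-6*I*pi/7)), {5}: (exp(-6*I*pi/7))*(exp(-4*I*pi/7)), {6}: (exp(4*I*pi/7))*(exp(-2*I*pi/7))
so (chi_5 * chi_1) takes values
  {0} -> 1, {1} -> exp(-2*I*pi/7), {2} -> exp(-4*I*pi/7), {3} -> exp(-6*I*pi/7), {4} -> exp(6*I*pi/7), {5} -> exp(4*I*pi/7), {6} -> exp(2*I*pi/7).
Now take the inner product of this character with each irreducible chi from the table, <chi_5*chi_1, chi> = (1/7) sum_C |C| (chi_5*chi_1)(C) conj(chi(C)):
  <chi_5*chi_1, chi_0> = (1/7)[1*(1)*conj(1) + 1*(exp(-2*I*pi/7))*conj(1) + 1*(exp(-4*I*pi/7))*conj(1) + 1*(exp(-6*I*pi/7))*conj(1) + 1*(exp(6*I*pi/7))*conj(1) + 1*(exp(4*I*pi/7))*conj(1) + 1*(exp(2*I*pi/7))*conj(1)]
      = (1/7)[(1) + (exp(-2*I*pi/7)) + (exp(-4*I*pi/7)) + (exp(-6*I*pi/7)) + (exp(6*I*pi/7)) + (exp(4*I*pi/7)) + (exp(2*I*pi/7))] = 0/7 = 0
  <chi_5*chi_1, chi_1> = (1/7)[1*(1)*conj(1) + 1*(exp(-2*I*pi/7))*conj(exp(2*I*pi/7)) + 1*(exp(-4*I*pi/7))*conj(exp(4*I*pi/7)) + 1*(exp(-6*I*pi/7))*conj(exp(6*I*pi/7)) + 1*(exp(6*I*pi/7))*conj(exp(-6*I*pi/7)) + 1*(exp(4*I*pi/7))*conj(exp(-4*I*pi/7)) + 1*(exp(2*I*pi/7))*conj(exp(-2*I*pi/7))]
      = (1/7)[(1) + (exp(-4*I*pi/7)) + (exp(6*I*pi/7)) + (exp(2*I*pi/7)) + (exp(-2*I*pi/7)) + (exp(-6*I*pi/7)) + (exp(4*I*pi/7))] = 0/7 = 0
  <chi_5*chi_1, chi_2> = (1/7)[1*(1)*conj(1) + 1*(exp(-2*I*pi/7))*conj(exp(4*I*pi/7)) + 1*(exp(-4*I*pi/7))*conj(exp(-6*I*pi/7)) + 1*(exp(-6*I*pi/7))*conj(exp(-2*I*pi/7)) + 1*(exp(6*I*pi/7))*conj(exp(2*I*pi/7)) + 1*(exp(4*I*pi/7))*conj(exp(6*I*pi/7)) + 1*(exp(2*I*pi/7))*conj(exp(-4*I*pi/7))]
      = (1/7)[(1) + (exp(-6*I*pi/7)) + (exp(2*I*pi/7)) + (exp(-4*I*pi/7)) + (exp(4*I*pi/7)) + (exp(-2*I*pi/7)) + (exp(6*I*pi/7))] = 0/7 = 0
  <chi_5*chi_1, chi_3> = (1/7)[1*(1)*conj(1) + 1*(exp(-2*I*pi/7))*conj(exp(6*I*pi/7)) + 1*(exp(-4*I*pi/7))*conj(exp(-2*I*pi/7)) + 1*(exp(-6*I*pi/7))*conj(exp(4*I*pi/7)) + 1*(exp(6*I*pi/7))*conj(exp(-4*I*pi/7)) + 1*(exp(4*I*pi/7))*conj(exp(2*I*pi/7)) + 1*(exp(2*I*pi/7))*conj(exp(-6*I*pi/7))]
      = (1/7)[(1) + (exp(6*I*pi/7)) + (exp(-2*I*pi/7)) + (exp(4*I*pi/7)) + (exp(-4*I*pi/7)) + (exp(2*I*pi/7)) + (exp(-6*I*pi/7))] = 0/7 = 0
  <chi_5*chi_1, chi_4> = (1/7)[1*(1)*conj(1) + 1*(exp(-2*I*pi/7))*conj(exp(-6*I*pi/7)) + 1*(exp(-4*I*pi/7))*conj(exp(2*I*pi/7)) + 1*(exp(-6*I*pi/7))*conj(exp(-4*I*pi/7)) + 1*(exp(6*I*pi/7))*conj(exp(4*I*pi/7)) + 1*(exp(4*I*pi/7))*conj(exp(-2*I*pi/7)) + 1*(exp(2*I*pi/7))*conj(exp(6*I*pi/7))]
      = (1/7)[(1) + (exp(4*I*pi/7)) + (exp(-6*I*pi/7)) + (exp(-2*I*pi/7)) + (exp(2*I*pi/7)) + (exp(6*I*pi/7)) + (exp(-4*I*pi/7))] = 0/7 = 0
  <chi_5*chi_1, chi_5> = (1/7)[1*(1)*conj(1) + 1*(exp(-2*I*pi/7))*conj(exp(-4*I*pi/7)) + 1*(exp(-4*I*pi/7))*conj(exp(6*I*pi/7)) + 1*(exp(-6*I*pi/7))*conj(exp(2*I*pi/7)) + 1*(exp(6*I*pi/7))*conj(exp(-2*I*pi/7)) + 1*(exp(4*I*pi/7))*conj(exp(-6*I*pi/7)) + 1*(exp(2*I*pi/7))*conj(exp(4*I*pi/7))]
      = (1/7)[(1) + (exp(2*I*pi/7)) + (exp(4*I*pi/7)) + (exp(6*I*pi/7)) + (exp(-6*I*pi/7)) + (exp(-4*I*pi/7)) + (exp(-2*I*pi/7))] = 0/7 = 0
  <chi_5*chi_1, chi_6> = (1/7)[1*(1)*conj(1) + 1*(exp(-2*I*pi/7))*conj(exp(-2*I*pi/7)) + 1*(exp(-4*I*pi/7))*conj(exp(-4*I*pi/7)) + 1*(exp(-6*I*pi/7))*conj(exp(-6*I*pi/7)) + 1*(exp(6*I*pi/7))*conj(exp(6*I*pi/7)) + 1*(exp(4*I*pi/7))*conj(exp(4*I*pi/7)) + 1*(exp(2*I*pi/7))*conj(exp(2*I*pi/7))]
      = (1/7)[(1) + (1) + (1) + (1) + (1) + (1) + (1)] = 7/7 = 1
(Exp terms are combined using exp(i*s)*conj(exp(i*t)) = exp(i*(s-t)), and sums of them are collapsed using the identity that for every m > 1 the m distinct m-th roots of unity sum to 0, e.g. 1 + exp(2*I*pi/3) + exp(-2*I*pi/3) = 0.)
Hence the multiplicities are chi_6: 1. Dimension check: dim(chi_5)*dim(chi_1) = 1*1 = 1 and sum (mult * dim) = 1*1 = 1.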